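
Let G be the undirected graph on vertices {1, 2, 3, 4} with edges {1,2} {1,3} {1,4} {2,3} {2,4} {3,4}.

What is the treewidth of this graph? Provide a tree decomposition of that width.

Treewidth 3.
One optimal decomposition is:
Bags: B1 = {1, 2, 3, 4}
Tree: (single bag)

With just one bag of size 4, the width is 4 − 1 = 3, so tw(G) ≤ 3. For the lower bound, the 4 vertices {1, 2, 3, 4} are pairwise adjacent, and any tree decomposition puts a clique entirely inside one bag — forcing width ≥ 3. Combining the bounds, tw(G) = 3.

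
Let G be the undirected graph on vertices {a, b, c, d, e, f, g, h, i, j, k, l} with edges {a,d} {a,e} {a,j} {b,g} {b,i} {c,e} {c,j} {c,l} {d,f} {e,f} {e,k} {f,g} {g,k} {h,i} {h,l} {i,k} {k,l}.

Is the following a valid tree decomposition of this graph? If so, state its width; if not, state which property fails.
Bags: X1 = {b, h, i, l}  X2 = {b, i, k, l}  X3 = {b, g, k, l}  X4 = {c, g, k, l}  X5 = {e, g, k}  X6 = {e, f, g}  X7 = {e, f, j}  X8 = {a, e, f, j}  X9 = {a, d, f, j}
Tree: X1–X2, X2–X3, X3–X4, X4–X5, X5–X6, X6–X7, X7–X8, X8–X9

A tree decomposition must satisfy three properties: every vertex lies in some bag; for every edge, both endpoints lie together in some bag; and for every vertex, the bags containing it form a connected subtree. Here edge (c,e) lies in no bag, so the decomposition is invalid.

No — edge (c,e) lies in no bag.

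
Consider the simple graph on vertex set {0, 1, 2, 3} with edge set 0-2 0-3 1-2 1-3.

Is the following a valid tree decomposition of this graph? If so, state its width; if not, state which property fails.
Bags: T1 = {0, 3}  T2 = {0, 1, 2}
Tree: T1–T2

No — edge (1,3) lies in no bag.

A tree decomposition must satisfy three properties: every vertex lies in some bag; for every edge, both endpoints lie together in some bag; and for every vertex, the bags containing it form a connected subtree. Here edge (1,3) lies in no bag, so the decomposition is invalid.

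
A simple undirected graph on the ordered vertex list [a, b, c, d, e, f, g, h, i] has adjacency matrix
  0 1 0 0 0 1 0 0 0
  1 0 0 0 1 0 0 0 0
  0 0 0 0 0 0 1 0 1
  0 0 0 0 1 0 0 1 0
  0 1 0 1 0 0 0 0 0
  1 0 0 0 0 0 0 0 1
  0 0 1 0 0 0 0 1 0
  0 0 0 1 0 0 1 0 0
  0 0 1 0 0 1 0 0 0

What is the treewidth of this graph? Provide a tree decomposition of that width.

Treewidth 2.
One optimal decomposition is:
Bags: B1 = {b, d, e}  B2 = {a, b, d}  B3 = {a, d, f}  B4 = {d, f, i}  B5 = {c, d, i}  B6 = {c, d, g}  B7 = {d, g, h}
Tree: B1–B2, B2–B3, B3–B4, B4–B5, B5–B6, B6–B7

The largest bag has 3 vertices, giving width 2; this decomposition certifies tw(G) ≤ 2. For the lower bound, G contains the cycle d–e–b–a–f–i–c–g–h–d, so G is not a forest; only forests have treewidth ≤ 1, hence tw(G) ≥ 2. Therefore the treewidth is 2.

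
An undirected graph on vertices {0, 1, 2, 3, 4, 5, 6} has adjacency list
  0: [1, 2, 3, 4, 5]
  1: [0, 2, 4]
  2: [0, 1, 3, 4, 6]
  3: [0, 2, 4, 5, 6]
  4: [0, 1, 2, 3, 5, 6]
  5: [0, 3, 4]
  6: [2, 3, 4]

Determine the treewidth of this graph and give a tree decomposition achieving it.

Treewidth 3.
Bags: B1 = {0, 1, 2, 4}  B2 = {0, 2, 3, 4}  B3 = {2, 3, 4, 6}  B4 = {0, 3, 4, 5}
Tree: B1–B2, B2–B3, B2–B4

Each bag holds 4 vertices, so the decomposition has width 3, which upper-bounds the treewidth. On the other hand G contains the 4-clique {0, 1, 2, 4}. A clique must lie in a single bag of any decomposition, so no decomposition can have width below 3. Hence tw(G) = 3 exactly.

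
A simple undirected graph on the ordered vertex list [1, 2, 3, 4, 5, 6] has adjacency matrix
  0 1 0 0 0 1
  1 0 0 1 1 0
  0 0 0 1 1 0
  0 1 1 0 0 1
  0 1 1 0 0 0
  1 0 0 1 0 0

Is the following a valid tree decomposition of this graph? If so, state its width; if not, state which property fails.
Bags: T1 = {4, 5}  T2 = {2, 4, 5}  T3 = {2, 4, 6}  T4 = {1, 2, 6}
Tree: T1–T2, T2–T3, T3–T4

No — vertex 3 appears in no bag.

A tree decomposition must satisfy three properties: every vertex lies in some bag; for every edge, both endpoints lie together in some bag; and for every vertex, the bags containing it form a connected subtree. Here vertex 3 appears in no bag, so the decomposition is invalid.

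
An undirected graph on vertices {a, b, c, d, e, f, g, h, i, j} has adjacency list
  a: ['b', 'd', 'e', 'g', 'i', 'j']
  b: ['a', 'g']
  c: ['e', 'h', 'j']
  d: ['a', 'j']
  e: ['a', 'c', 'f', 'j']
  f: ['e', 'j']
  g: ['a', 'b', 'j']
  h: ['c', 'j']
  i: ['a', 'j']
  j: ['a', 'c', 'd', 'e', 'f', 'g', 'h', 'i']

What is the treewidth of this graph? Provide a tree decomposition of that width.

Treewidth 2.
Bags: B1 = {a, i, j}  B2 = {a, e, j}  B3 = {a, g, j}  B4 = {e, f, j}  B5 = {a, b, g}  B6 = {c, e, j}  B7 = {a, d, j}  B8 = {c, h, j}
Tree: B1–B2, B1–B3, B2–B4, B3–B5, B4–B6, B2–B7, B6–B8

Each bag holds 3 vertices, so the decomposition has width 2, which upper-bounds the treewidth. Conversely, {a, d, j} is a clique of size 3, and the vertices of any clique must share a bag in every tree decomposition; so some bag has ≥ 3 vertices and tw(G) ≥ 2. The upper and lower bounds meet at 2, so that is the treewidth.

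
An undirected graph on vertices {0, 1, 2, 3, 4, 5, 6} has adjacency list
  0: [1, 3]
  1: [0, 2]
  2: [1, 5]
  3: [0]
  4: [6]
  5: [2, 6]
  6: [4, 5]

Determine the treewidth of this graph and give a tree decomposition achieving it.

Treewidth 1.
One optimal decomposition is:
Bags: B1 = {0, 3}  B2 = {0, 1}  B3 = {1, 2}  B4 = {2, 5}  B5 = {5, 6}  B6 = {4, 6}
Tree: B1–B2, B2–B3, B3–B4, B4–B5, B5–B6

The largest bag has 2 vertices, giving width 1; this decomposition certifies tw(G) ≤ 1. G has an edge, so its treewidth is at least 1. Therefore the treewidth is 1.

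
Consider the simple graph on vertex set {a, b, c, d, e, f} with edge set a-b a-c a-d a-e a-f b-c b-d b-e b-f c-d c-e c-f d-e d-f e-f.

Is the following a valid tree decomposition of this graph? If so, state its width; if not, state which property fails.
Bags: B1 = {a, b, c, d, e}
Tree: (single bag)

No — vertex f appears in no bag.

A tree decomposition must satisfy three properties: every vertex lies in some bag; for every edge, both endpoints lie together in some bag; and for every vertex, the bags containing it form a connected subtree. Here vertex f appears in no bag, so the decomposition is invalid.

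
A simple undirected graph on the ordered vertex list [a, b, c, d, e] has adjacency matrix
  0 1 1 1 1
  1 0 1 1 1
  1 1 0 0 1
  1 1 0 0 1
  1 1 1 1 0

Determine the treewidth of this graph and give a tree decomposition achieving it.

Treewidth 3.
One such decomposition:
Bags: B1 = {a, b, d, e}  B2 = {a, b, c, e}
Tree: B1–B2

The largest bag has 4 vertices, giving width 3; this decomposition certifies tw(G) ≤ 3. Conversely, {a, b, d, e} is a clique of size 4, and the vertices of any clique must share a bag in every tree decomposition; so some bag has ≥ 4 vertices and tw(G) ≥ 3. The upper and lower bounds meet at 3, so that is the treewidth.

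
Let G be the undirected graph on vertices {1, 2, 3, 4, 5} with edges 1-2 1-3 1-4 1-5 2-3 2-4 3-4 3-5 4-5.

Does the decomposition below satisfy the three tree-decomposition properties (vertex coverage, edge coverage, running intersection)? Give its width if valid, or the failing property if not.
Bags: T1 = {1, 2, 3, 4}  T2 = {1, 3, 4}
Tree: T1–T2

A tree decomposition must satisfy three properties: every vertex lies in some bag; for every edge, both endpoints lie together in some bag; and for every vertex, the bags containing it form a connected subtree. Here vertex 5 appears in no bag, so the decomposition is invalid.

No — vertex 5 appears in no bag.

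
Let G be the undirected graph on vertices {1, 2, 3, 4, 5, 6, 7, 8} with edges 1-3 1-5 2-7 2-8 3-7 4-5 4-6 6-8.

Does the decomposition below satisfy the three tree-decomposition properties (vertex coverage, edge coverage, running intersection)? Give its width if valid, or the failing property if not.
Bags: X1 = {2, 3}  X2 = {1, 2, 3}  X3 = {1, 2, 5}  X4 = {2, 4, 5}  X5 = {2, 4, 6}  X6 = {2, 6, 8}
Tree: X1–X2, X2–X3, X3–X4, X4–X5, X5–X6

A tree decomposition must satisfy three properties: every vertex lies in some bag; for every edge, both endpoints lie together in some bag; and for every vertex, the bags containing it form a connected subtree. Here vertex 7 appears in no bag, so the decomposition is invalid.

No — vertex 7 appears in no bag.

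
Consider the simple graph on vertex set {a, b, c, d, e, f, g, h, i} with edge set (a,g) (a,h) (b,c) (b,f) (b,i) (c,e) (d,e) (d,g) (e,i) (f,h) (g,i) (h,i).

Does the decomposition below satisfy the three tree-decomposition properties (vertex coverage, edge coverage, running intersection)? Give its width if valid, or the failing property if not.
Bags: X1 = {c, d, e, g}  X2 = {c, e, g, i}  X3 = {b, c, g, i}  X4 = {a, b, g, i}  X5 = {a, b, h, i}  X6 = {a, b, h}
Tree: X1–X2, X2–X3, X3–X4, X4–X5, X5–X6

A tree decomposition must satisfy three properties: every vertex lies in some bag; for every edge, both endpoints lie together in some bag; and for every vertex, the bags containing it form a connected subtree. Here vertex f appears in no bag, so the decomposition is invalid.

No — vertex f appears in no bag.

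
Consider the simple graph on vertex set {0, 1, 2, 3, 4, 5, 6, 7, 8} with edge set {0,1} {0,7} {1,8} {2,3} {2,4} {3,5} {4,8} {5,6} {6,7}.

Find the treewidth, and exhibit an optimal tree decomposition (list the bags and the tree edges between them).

Every bag has size at most 3, so the width is 3 − 1 = 2 and tw(G) ≤ 2. Since 3–2–4–8–1–0–7–6–5–3 is a cycle in G, G is not acyclic. Forests are exactly the graphs of treewidth ≤ 1, so tw(G) ≥ 2. Combining the bounds, tw(G) = 2.

Treewidth 2.
Bags: B1 = {2, 3, 4}  B2 = {3, 4, 8}  B3 = {1, 3, 8}  B4 = {0, 1, 3}  B5 = {0, 3, 7}  B6 = {3, 6, 7}  B7 = {3, 5, 6}
Tree: B1–B2, B2–B3, B3–B4, B4–B5, B5–B6, B6–B7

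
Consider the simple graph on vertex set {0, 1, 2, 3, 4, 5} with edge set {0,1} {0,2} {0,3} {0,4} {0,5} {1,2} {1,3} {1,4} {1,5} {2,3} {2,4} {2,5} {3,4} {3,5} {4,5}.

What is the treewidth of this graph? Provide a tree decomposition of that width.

With just one bag of size 6, the width is 6 − 1 = 5, so tw(G) ≤ 5. On the other hand G contains the 6-clique {0, 1, 2, 3, 4, 5}. A clique must lie in a single bag of any decomposition, so no decomposition can have width below 5. Therefore the treewidth is 5.

Treewidth 5.
One such decomposition:
Bags: B1 = {0, 1, 2, 3, 4, 5}
Tree: (single bag)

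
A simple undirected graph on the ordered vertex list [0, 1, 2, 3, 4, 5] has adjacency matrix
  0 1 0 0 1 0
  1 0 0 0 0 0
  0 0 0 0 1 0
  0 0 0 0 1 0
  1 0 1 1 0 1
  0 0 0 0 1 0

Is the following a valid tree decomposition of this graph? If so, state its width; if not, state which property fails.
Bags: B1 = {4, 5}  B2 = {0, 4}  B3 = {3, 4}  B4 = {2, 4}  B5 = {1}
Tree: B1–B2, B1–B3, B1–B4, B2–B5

A tree decomposition must satisfy three properties: every vertex lies in some bag; for every edge, both endpoints lie together in some bag; and for every vertex, the bags containing it form a connected subtree. Here edge (0,1) lies in no bag, so the decomposition is invalid.

No — edge (0,1) lies in no bag.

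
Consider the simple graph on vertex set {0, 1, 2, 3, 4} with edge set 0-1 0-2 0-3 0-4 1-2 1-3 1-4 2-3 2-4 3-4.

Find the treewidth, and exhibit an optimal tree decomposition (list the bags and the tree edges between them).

A single bag containing all 5 vertices is trivially a valid decomposition of width 4. Conversely, {0, 1, 2, 3, 4} is a clique of size 5, and the vertices of any clique must share a bag in every tree decomposition; so some bag has ≥ 5 vertices and tw(G) ≥ 4. Combining the bounds, tw(G) = 4.

Treewidth 4.
Bags: B1 = {0, 1, 2, 3, 4}
Tree: (single bag)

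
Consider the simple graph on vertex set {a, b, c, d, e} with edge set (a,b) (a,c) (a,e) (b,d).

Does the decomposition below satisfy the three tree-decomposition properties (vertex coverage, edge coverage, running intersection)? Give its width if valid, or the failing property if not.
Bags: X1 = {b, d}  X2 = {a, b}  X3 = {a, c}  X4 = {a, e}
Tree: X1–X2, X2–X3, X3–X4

Every vertex of G appears in some bag (union = {a, b, c, d, e}); every edge is covered by a bag; and for each vertex v the set of bags containing v is connected in the bag tree. The decomposition is therefore valid. The largest bag has 2 vertices, so the width is 1.

Yes; width 1.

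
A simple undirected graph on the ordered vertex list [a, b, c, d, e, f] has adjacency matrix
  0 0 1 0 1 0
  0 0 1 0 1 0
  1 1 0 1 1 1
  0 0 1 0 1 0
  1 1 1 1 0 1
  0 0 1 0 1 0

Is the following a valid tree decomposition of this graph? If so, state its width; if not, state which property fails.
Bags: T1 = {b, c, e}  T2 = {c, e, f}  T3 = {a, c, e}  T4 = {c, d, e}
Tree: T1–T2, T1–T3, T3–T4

Every vertex of G appears in some bag (union = {a, b, c, d, e, f}); every edge is covered by a bag; and for each vertex v the set of bags containing v is connected in the bag tree. The decomposition is therefore valid. The largest bag has 3 vertices, so the width is 2.

Yes; width 2.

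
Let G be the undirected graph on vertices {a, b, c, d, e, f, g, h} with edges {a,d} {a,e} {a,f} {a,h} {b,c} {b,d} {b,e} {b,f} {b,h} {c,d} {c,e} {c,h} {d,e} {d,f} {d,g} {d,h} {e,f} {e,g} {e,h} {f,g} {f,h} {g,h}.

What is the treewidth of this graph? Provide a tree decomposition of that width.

Treewidth 4.
One optimal decomposition is:
Bags: B1 = {b, c, d, e, h}  B2 = {b, d, e, f, h}  B3 = {a, d, e, f, h}  B4 = {d, e, f, g, h}
Tree: B1–B2, B2–B3, B3–B4

Each bag holds 5 vertices, so the decomposition has width 4, which upper-bounds the treewidth. Conversely, {b, c, d, e, h} is a clique of size 5, and the vertices of any clique must share a bag in every tree decomposition; so some bag has ≥ 5 vertices and tw(G) ≥ 4. Combining the bounds, tw(G) = 4.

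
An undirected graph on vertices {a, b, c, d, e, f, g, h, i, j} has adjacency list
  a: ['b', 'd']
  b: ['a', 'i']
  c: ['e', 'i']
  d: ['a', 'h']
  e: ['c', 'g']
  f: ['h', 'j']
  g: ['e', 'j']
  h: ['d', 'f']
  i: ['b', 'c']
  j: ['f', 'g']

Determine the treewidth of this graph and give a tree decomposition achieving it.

The largest bag has 3 vertices, giving width 2; this decomposition certifies tw(G) ≤ 2. Since j–f–h–d–a–b–i–c–e–g–j is a cycle in G, G is not acyclic. Forests are exactly the graphs of treewidth ≤ 1, so tw(G) ≥ 2. Hence tw(G) = 2 exactly.

Treewidth 2.
One optimal decomposition is:
Bags: B1 = {f, h, j}  B2 = {d, h, j}  B3 = {a, d, j}  B4 = {a, b, j}  B5 = {b, i, j}  B6 = {c, i, j}  B7 = {c, e, j}  B8 = {e, g, j}
Tree: B1–B2, B2–B3, B3–B4, B4–B5, B5–B6, B6–B7, B7–B8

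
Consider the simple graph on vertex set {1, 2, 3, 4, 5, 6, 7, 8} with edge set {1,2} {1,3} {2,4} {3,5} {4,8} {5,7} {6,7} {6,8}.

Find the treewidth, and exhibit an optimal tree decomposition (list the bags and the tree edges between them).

Every bag has size at most 3, so the width is 3 − 1 = 2 and tw(G) ≤ 2. Since 7–6–8–4–2–1–3–5–7 is a cycle in G, G is not acyclic. Forests are exactly the graphs of treewidth ≤ 1, so tw(G) ≥ 2. Hence tw(G) = 2 exactly.

Treewidth 2.
Bags: B1 = {6, 7, 8}  B2 = {4, 7, 8}  B3 = {2, 4, 7}  B4 = {1, 2, 7}  B5 = {1, 3, 7}  B6 = {3, 5, 7}
Tree: B1–B2, B2–B3, B3–B4, B4–B5, B5–B6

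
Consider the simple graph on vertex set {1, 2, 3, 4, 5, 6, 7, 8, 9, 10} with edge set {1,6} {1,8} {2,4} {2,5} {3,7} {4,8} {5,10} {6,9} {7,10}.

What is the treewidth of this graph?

1

A width-1 tree decomposition is:
Bags: B1 = {6, 9}  B2 = {1, 6}  B3 = {1, 8}  B4 = {4, 8}  B5 = {2, 4}  B6 = {2, 5}  B7 = {5, 10}  B8 = {7, 10}  B9 = {3, 7}
Tree: B1–B2, B2–B3, B3–B4, B4–B5, B5–B6, B6–B7, B7–B8, B8–B9
The largest bag has 2 vertices, giving width 1; this decomposition certifies tw(G) ≤ 1. G has an edge, so its treewidth is at least 1. Hence tw(G) = 1 exactly.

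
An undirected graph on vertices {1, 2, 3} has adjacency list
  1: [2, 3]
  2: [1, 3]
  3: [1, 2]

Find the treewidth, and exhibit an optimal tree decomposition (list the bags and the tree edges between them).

Treewidth 2.
One such decomposition:
Bags: B1 = {1, 2, 3}
Tree: (single bag)

A single bag containing all 3 vertices is trivially a valid decomposition of width 2. For the lower bound, the 3 vertices {1, 2, 3} are pairwise adjacent, and any tree decomposition puts a clique entirely inside one bag — forcing width ≥ 2. Hence tw(G) = 2 exactly.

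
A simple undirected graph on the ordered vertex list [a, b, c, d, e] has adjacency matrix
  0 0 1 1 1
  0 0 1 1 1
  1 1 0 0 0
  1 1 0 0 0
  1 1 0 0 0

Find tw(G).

A width-2 tree decomposition is:
Bags: B1 = {a, b, c}  B2 = {a, b, e}  B3 = {a, b, d}
Tree: B1–B2, B2–B3
Every bag has size at most 3, so the width is 3 − 1 = 2 and tw(G) ≤ 2. Since a–c–b–e–a is a cycle in G, G is not acyclic. Forests are exactly the graphs of treewidth ≤ 1, so tw(G) ≥ 2. The upper and lower bounds meet at 2, so that is the treewidth.

2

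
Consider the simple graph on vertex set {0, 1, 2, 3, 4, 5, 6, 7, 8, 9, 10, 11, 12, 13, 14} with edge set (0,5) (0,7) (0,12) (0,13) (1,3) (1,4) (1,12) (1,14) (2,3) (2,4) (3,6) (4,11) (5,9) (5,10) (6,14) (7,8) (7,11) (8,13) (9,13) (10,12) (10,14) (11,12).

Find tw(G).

A width-3 tree decomposition is:
Bags: B1 = {2, 3, 4, 6}  B2 = {1, 3, 4, 6}  B3 = {1, 4, 6, 14}  B4 = {1, 4, 11, 14}  B5 = {1, 11, 12, 14}  B6 = {10, 11, 12, 14}  B7 = {7, 10, 11, 12}  B8 = {0, 7, 10, 12}  B9 = {0, 5, 7, 10}  B10 = {0, 5, 7, 8}  B11 = {0, 5, 8, 13}  B12 = {5, 8, 9, 13}
Tree: B1–B2, B2–B3, B3–B4, B4–B5, B5–B6, B6–B7, B7–B8, B8–B9, B9–B10, B10–B11, B11–B12
The largest bag has 4 vertices, giving width 3; this decomposition certifies tw(G) ≤ 3. For the lower bound: the 4 vertex sets {2,3,6}, {4}, {1}, {10,11,12,14} are disjoint, each induces a connected subgraph, and every pair is joined by at least one edge of G. Contracting each set to a single vertex therefore yields K_{4} as a minor, and since treewidth is minor-monotone, tw(G) ≥ tw(K_{4}) = 3. Combining the bounds, tw(G) = 3.

3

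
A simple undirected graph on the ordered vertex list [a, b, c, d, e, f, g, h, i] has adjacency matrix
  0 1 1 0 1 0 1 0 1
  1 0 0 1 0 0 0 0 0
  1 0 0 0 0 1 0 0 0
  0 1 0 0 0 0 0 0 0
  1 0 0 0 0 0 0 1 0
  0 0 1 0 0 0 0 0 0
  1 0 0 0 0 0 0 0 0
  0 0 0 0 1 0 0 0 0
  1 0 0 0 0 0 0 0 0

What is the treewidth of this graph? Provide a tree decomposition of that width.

Each bag holds 2 vertices, so the decomposition has width 1, which upper-bounds the treewidth. G has an edge, so its treewidth is at least 1. Hence tw(G) = 1 exactly.

Treewidth 1.
One optimal decomposition is:
Bags: B1 = {a, c}  B2 = {a, g}  B3 = {a, b}  B4 = {c, f}  B5 = {b, d}  B6 = {a, e}  B7 = {a, i}  B8 = {e, h}
Tree: B1–B2, B2–B3, B1–B4, B3–B5, B2–B6, B6–B7, B6–B8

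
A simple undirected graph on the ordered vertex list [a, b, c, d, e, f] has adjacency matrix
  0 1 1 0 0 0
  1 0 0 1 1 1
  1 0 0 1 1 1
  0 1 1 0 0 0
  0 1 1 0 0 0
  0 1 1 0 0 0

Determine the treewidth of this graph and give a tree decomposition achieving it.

Treewidth 2.
One optimal decomposition is:
Bags: B1 = {a, b, c}  B2 = {b, c, e}  B3 = {b, c, f}  B4 = {b, c, d}
Tree: B1–B2, B2–B3, B3–B4

The largest bag has 3 vertices, giving width 2; this decomposition certifies tw(G) ≤ 2. The edges b–a–c–e–b form a cycle, so G is not a tree and its treewidth is at least 2. The upper and lower bounds meet at 2, so that is the treewidth.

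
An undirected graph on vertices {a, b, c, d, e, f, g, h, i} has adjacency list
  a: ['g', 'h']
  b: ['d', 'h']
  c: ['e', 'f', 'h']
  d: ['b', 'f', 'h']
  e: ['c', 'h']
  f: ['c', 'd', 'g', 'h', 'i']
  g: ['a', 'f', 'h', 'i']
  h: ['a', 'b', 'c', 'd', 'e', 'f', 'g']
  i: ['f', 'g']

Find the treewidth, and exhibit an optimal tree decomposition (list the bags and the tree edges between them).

Treewidth 2.
One optimal decomposition is:
Bags: B1 = {c, e, h}  B2 = {c, f, h}  B3 = {d, f, h}  B4 = {f, g, h}  B5 = {f, g, i}  B6 = {a, g, h}  B7 = {b, d, h}
Tree: B1–B2, B2–B3, B2–B4, B4–B5, B4–B6, B3–B7

Every bag has size at most 3, so the width is 3 − 1 = 2 and tw(G) ≤ 2. Conversely, {a, g, h} is a clique of size 3, and the vertices of any clique must share a bag in every tree decomposition; so some bag has ≥ 3 vertices and tw(G) ≥ 2. Combining the bounds, tw(G) = 2.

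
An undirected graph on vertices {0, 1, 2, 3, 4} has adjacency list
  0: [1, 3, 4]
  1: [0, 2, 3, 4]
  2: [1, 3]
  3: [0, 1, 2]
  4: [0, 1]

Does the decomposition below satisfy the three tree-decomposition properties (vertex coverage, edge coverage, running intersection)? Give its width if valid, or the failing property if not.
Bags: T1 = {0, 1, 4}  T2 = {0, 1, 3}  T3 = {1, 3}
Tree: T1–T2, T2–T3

No — vertex 2 appears in no bag.

A tree decomposition must satisfy three properties: every vertex lies in some bag; for every edge, both endpoints lie together in some bag; and for every vertex, the bags containing it form a connected subtree. Here vertex 2 appears in no bag, so the decomposition is invalid.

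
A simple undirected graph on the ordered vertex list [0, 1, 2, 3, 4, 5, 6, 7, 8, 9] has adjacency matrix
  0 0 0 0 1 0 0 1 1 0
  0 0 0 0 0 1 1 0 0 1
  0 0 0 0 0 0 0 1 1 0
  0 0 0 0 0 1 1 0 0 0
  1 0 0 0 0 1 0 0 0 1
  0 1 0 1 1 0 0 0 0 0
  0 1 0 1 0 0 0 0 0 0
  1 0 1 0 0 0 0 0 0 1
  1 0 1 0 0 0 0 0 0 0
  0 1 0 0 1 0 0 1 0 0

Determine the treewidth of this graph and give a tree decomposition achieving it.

Treewidth 2.
Bags: B1 = {2, 7, 8}  B2 = {0, 7, 8}  B3 = {0, 7, 9}  B4 = {0, 4, 9}  B5 = {1, 4, 9}  B6 = {1, 4, 5}  B7 = {1, 5, 6}  B8 = {3, 5, 6}
Tree: B1–B2, B2–B3, B3–B4, B4–B5, B5–B6, B6–B7, B7–B8

The largest bag has 3 vertices, giving width 2; this decomposition certifies tw(G) ≤ 2. For the lower bound, G contains the cycle 2–8–0–7–2, so G is not a forest; only forests have treewidth ≤ 1, hence tw(G) ≥ 2. Therefore the treewidth is 2.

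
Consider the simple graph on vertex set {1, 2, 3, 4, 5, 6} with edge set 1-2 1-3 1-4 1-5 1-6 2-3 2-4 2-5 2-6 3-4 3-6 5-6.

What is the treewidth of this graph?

A width-3 tree decomposition is:
Bags: B1 = {1, 2, 3, 4}  B2 = {1, 2, 3, 6}  B3 = {1, 2, 5, 6}
Tree: B1–B2, B2–B3
Each bag holds 4 vertices, so the decomposition has width 3, which upper-bounds the treewidth. For the lower bound, the 4 vertices {1, 2, 3, 4} are pairwise adjacent, and any tree decomposition puts a clique entirely inside one bag — forcing width ≥ 3. Hence tw(G) = 3 exactly.

3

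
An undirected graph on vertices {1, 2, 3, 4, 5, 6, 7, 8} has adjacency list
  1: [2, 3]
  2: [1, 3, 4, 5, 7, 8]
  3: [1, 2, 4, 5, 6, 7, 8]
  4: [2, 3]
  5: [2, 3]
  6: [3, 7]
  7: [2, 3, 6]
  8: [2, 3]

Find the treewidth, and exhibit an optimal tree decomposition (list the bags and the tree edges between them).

Each bag holds 3 vertices, so the decomposition has width 2, which upper-bounds the treewidth. Conversely, {1, 2, 3} is a clique of size 3, and the vertices of any clique must share a bag in every tree decomposition; so some bag has ≥ 3 vertices and tw(G) ≥ 2. The upper and lower bounds meet at 2, so that is the treewidth.

Treewidth 2.
One optimal decomposition is:
Bags: B1 = {2, 3, 5}  B2 = {2, 3, 7}  B3 = {1, 2, 3}  B4 = {3, 6, 7}  B5 = {2, 3, 4}  B6 = {2, 3, 8}
Tree: B1–B2, B1–B3, B2–B4, B2–B5, B3–B6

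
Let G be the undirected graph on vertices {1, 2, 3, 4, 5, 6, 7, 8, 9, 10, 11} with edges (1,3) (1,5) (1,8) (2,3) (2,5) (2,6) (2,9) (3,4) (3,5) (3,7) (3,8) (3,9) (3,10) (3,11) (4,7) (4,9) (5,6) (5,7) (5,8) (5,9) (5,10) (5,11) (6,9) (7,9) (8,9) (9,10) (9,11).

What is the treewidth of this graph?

3

A width-3 tree decomposition is:
Bags: B1 = {3, 5, 9, 10}  B2 = {3, 5, 7, 9}  B3 = {3, 4, 7, 9}  B4 = {3, 5, 8, 9}  B5 = {1, 3, 5, 8}  B6 = {3, 5, 9, 11}  B7 = {2, 3, 5, 9}  B8 = {2, 5, 6, 9}
Tree: B1–B2, B2–B3, B2–B4, B4–B5, B2–B6, B6–B7, B7–B8
The largest bag has 4 vertices, giving width 3; this decomposition certifies tw(G) ≤ 3. For the lower bound, the 4 vertices {3, 4, 7, 9} are pairwise adjacent, and any tree decomposition puts a clique entirely inside one bag — forcing width ≥ 3. The upper and lower bounds meet at 3, so that is the treewidth.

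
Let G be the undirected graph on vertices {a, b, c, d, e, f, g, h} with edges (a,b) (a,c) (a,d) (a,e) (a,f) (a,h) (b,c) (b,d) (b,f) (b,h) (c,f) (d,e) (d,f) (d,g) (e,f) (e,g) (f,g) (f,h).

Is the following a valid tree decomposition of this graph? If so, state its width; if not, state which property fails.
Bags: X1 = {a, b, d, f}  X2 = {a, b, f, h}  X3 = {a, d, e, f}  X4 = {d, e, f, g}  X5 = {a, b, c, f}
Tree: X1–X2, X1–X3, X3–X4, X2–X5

Checking the three conditions: (i) the bags cover all of {a, b, c, d, e, f, g, h}; (ii) for each edge, some bag contains both endpoints; (iii) the bags containing any fixed vertex form a subtree. All hold, so the decomposition is valid with width 4 − 1 = 3.

Yes; width 3.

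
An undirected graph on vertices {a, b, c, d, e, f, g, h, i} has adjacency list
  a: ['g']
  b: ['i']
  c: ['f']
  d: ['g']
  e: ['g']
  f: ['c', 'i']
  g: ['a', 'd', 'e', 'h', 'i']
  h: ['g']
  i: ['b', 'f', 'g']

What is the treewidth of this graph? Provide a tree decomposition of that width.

Treewidth 1.
One such decomposition:
Bags: B1 = {f, i}  B2 = {g, i}  B3 = {g, h}  B4 = {c, f}  B5 = {b, i}  B6 = {d, g}  B7 = {e, g}  B8 = {a, g}
Tree: B1–B2, B2–B3, B1–B4, B2–B5, B3–B6, B2–B7, B2–B8

Every bag has size at most 2, so the width is 2 − 1 = 1 and tw(G) ≤ 1. Since G has at least one edge (e.g. f–i), it is not an edgeless graph, so tw(G) ≥ 1. Combining the bounds, tw(G) = 1.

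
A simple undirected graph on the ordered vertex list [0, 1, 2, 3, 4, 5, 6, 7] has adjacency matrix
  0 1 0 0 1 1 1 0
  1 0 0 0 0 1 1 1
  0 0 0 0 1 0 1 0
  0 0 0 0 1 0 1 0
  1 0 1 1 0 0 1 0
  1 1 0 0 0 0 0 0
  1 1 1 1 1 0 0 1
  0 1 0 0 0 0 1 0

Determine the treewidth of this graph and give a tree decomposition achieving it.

Every bag has size at most 3, so the width is 3 − 1 = 2 and tw(G) ≤ 2. For the lower bound, the 3 vertices {0, 1, 5} are pairwise adjacent, and any tree decomposition puts a clique entirely inside one bag — forcing width ≥ 2. Hence tw(G) = 2 exactly.

Treewidth 2.
Bags: B1 = {0, 4, 6}  B2 = {0, 1, 6}  B3 = {1, 6, 7}  B4 = {2, 4, 6}  B5 = {3, 4, 6}  B6 = {0, 1, 5}
Tree: B1–B2, B2–B3, B1–B4, B4–B5, B2–B6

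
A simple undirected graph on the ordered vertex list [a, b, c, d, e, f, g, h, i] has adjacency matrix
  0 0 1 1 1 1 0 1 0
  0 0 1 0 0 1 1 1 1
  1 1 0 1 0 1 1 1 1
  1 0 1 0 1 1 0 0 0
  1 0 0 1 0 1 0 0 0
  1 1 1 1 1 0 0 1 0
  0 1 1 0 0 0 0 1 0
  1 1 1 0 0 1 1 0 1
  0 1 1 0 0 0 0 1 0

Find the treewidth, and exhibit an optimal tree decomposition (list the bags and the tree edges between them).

Treewidth 3.
Bags: B1 = {b, c, f, h}  B2 = {a, c, f, h}  B3 = {a, c, d, f}  B4 = {a, d, e, f}  B5 = {b, c, h, i}  B6 = {b, c, g, h}
Tree: B1–B2, B2–B3, B3–B4, B1–B5, B1–B6

The largest bag has 4 vertices, giving width 3; this decomposition certifies tw(G) ≤ 3. Conversely, {a, d, e, f} is a clique of size 4, and the vertices of any clique must share a bag in every tree decomposition; so some bag has ≥ 4 vertices and tw(G) ≥ 3. The upper and lower bounds meet at 3, so that is the treewidth.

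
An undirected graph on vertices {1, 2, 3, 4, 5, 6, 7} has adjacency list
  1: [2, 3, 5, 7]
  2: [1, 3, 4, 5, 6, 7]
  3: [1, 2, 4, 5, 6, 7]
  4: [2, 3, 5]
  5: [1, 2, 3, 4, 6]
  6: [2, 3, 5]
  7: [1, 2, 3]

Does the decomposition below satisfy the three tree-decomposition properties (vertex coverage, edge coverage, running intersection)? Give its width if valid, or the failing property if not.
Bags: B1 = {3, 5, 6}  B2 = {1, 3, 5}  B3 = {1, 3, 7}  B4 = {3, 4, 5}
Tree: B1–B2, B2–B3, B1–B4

No — vertex 2 appears in no bag.

A tree decomposition must satisfy three properties: every vertex lies in some bag; for every edge, both endpoints lie together in some bag; and for every vertex, the bags containing it form a connected subtree. Here vertex 2 appears in no bag, so the decomposition is invalid.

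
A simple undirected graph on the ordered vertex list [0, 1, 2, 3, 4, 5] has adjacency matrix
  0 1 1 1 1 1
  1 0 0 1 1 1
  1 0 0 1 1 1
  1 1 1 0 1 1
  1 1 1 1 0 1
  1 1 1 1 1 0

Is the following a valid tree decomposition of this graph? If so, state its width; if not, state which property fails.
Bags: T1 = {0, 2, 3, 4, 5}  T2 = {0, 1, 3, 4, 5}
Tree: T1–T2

Vertex coverage: the bags together contain {0, 1, 2, 3, 4, 5}, the full vertex set. Edge coverage: each edge of G has both endpoints in at least one bag. Running intersection: for every vertex, the bags containing it form a connected subtree. All three properties hold, so this is a valid tree decomposition of width max|bag| − 1 = 4, and hence tw(G) ≤ 4.

Yes; width 4.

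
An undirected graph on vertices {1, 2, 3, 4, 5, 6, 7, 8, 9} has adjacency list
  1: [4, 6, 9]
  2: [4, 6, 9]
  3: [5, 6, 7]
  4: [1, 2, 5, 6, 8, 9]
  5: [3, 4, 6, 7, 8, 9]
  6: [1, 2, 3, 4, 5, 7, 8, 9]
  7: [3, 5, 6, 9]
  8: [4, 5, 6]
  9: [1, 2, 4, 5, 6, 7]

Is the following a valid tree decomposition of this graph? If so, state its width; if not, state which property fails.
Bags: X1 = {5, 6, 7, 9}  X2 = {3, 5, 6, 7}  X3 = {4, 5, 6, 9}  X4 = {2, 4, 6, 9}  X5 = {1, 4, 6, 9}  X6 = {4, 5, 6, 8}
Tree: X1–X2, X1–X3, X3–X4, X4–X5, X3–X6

Yes; width 3.

Every vertex of G appears in some bag (union = {1, 2, 3, 4, 5, 6, 7, 8, 9}); every edge is covered by a bag; and for each vertex v the set of bags containing v is connected in the bag tree. The decomposition is therefore valid. The largest bag has 4 vertices, so the width is 3.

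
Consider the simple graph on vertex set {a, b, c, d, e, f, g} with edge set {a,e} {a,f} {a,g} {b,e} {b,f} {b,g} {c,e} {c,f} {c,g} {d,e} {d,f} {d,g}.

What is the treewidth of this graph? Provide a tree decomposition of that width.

Treewidth 3.
One optimal decomposition is:
Bags: B1 = {b, e, f, g}  B2 = {d, e, f, g}  B3 = {c, e, f, g}  B4 = {a, e, f, g}
Tree: B1–B2, B2–B3, B3–B4

The largest bag has 4 vertices, giving width 3; this decomposition certifies tw(G) ≤ 3. For the lower bound: the 4 vertex sets {b,e}, {d,f}, {g}, {c} are disjoint, each induces a connected subgraph, and every pair is joined by at least one edge of G. Contracting each set to a single vertex therefore yields K_{4} as a minor, and since treewidth is minor-monotone, tw(G) ≥ tw(K_{4}) = 3. Hence tw(G) = 3 exactly.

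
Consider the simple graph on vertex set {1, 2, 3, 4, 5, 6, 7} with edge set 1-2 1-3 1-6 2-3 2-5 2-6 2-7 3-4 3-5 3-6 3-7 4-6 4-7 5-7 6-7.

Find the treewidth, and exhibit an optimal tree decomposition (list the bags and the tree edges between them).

Each bag holds 4 vertices, so the decomposition has width 3, which upper-bounds the treewidth. For the lower bound, the 4 vertices {2, 3, 5, 7} are pairwise adjacent, and any tree decomposition puts a clique entirely inside one bag — forcing width ≥ 3. Therefore the treewidth is 3.

Treewidth 3.
One such decomposition:
Bags: B1 = {3, 4, 6, 7}  B2 = {2, 3, 6, 7}  B3 = {2, 3, 5, 7}  B4 = {1, 2, 3, 6}
Tree: B1–B2, B2–B3, B2–B4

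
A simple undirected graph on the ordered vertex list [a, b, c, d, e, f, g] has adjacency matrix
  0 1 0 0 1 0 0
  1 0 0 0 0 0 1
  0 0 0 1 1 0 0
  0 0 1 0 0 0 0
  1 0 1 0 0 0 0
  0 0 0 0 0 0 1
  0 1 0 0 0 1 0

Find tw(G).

1

A width-1 tree decomposition is:
Bags: B1 = {f, g}  B2 = {b, g}  B3 = {a, b}  B4 = {a, e}  B5 = {c, e}  B6 = {c, d}
Tree: B1–B2, B2–B3, B3–B4, B4–B5, B5–B6
Each bag holds 2 vertices, so the decomposition has width 1, which upper-bounds the treewidth. G has an edge, so its treewidth is at least 1. Therefore the treewidth is 1.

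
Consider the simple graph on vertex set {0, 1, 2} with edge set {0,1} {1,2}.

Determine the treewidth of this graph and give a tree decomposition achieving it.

Treewidth 1.
Bags: B1 = {0, 1}  B2 = {1, 2}
Tree: B1–B2

Every bag has size at most 2, so the width is 2 − 1 = 1 and tw(G) ≤ 1. Any graph with an edge has treewidth ≥ 1, and G has the edge 0–1. Therefore the treewidth is 1.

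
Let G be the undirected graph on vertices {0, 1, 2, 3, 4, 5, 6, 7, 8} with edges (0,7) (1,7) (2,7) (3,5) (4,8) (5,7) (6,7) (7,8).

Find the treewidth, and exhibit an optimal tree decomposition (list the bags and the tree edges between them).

Treewidth 1.
Bags: B1 = {5, 7}  B2 = {6, 7}  B3 = {7, 8}  B4 = {2, 7}  B5 = {4, 8}  B6 = {3, 5}  B7 = {0, 7}  B8 = {1, 7}
Tree: B1–B2, B1–B3, B2–B4, B3–B5, B1–B6, B2–B7, B7–B8

The largest bag has 2 vertices, giving width 1; this decomposition certifies tw(G) ≤ 1. G has an edge, so its treewidth is at least 1. The upper and lower bounds meet at 1, so that is the treewidth.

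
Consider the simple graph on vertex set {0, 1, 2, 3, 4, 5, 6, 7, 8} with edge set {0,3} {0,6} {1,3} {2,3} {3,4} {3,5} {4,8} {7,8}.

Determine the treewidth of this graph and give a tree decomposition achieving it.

Each bag holds 2 vertices, so the decomposition has width 1, which upper-bounds the treewidth. Since G has at least one edge (e.g. 2–3), it is not an edgeless graph, so tw(G) ≥ 1. The upper and lower bounds meet at 1, so that is the treewidth.

Treewidth 1.
One optimal decomposition is:
Bags: B1 = {2, 3}  B2 = {0, 3}  B3 = {3, 5}  B4 = {3, 4}  B5 = {1, 3}  B6 = {4, 8}  B7 = {0, 6}  B8 = {7, 8}
Tree: B1–B2, B1–B3, B1–B4, B2–B5, B4–B6, B2–B7, B6–B8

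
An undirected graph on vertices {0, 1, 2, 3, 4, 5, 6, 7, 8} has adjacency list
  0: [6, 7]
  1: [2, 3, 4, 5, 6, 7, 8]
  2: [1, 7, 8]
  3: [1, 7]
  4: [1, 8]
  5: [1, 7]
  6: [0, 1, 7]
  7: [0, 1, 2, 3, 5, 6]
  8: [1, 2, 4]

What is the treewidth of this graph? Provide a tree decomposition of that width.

The largest bag has 3 vertices, giving width 2; this decomposition certifies tw(G) ≤ 2. On the other hand G contains the 3-clique {0, 6, 7}. A clique must lie in a single bag of any decomposition, so no decomposition can have width below 2. Hence tw(G) = 2 exactly.

Treewidth 2.
Bags: B1 = {1, 6, 7}  B2 = {1, 5, 7}  B3 = {1, 2, 7}  B4 = {1, 2, 8}  B5 = {0, 6, 7}  B6 = {1, 4, 8}  B7 = {1, 3, 7}
Tree: B1–B2, B1–B3, B3–B4, B1–B5, B4–B6, B3–B7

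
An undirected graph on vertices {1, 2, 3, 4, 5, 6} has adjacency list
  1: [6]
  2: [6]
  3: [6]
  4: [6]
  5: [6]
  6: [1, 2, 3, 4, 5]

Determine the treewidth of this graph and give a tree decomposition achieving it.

The largest bag has 2 vertices, giving width 1; this decomposition certifies tw(G) ≤ 1. Since G has at least one edge (e.g. 6–5), it is not an edgeless graph, so tw(G) ≥ 1. Hence tw(G) = 1 exactly.

Treewidth 1.
One optimal decomposition is:
Bags: B1 = {5, 6}  B2 = {3, 6}  B3 = {1, 6}  B4 = {2, 6}  B5 = {4, 6}
Tree: B1–B2, B1–B3, B1–B4, B3–B5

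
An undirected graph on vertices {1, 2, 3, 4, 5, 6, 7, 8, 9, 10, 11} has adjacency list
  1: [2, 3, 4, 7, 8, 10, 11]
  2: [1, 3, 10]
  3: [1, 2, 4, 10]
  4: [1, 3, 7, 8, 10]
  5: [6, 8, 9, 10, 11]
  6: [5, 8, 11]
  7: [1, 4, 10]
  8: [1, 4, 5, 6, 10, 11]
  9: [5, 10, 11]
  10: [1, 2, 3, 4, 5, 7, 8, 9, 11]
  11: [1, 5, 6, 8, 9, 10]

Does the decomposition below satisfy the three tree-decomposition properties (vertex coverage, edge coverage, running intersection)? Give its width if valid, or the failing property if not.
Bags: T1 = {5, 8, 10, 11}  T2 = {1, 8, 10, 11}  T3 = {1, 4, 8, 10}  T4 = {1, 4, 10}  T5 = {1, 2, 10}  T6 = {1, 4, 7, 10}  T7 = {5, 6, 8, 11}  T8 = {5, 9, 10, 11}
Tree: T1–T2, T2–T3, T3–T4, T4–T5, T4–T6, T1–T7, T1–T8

A tree decomposition must satisfy three properties: every vertex lies in some bag; for every edge, both endpoints lie together in some bag; and for every vertex, the bags containing it form a connected subtree. Here vertex 3 appears in no bag, so the decomposition is invalid.

No — vertex 3 appears in no bag.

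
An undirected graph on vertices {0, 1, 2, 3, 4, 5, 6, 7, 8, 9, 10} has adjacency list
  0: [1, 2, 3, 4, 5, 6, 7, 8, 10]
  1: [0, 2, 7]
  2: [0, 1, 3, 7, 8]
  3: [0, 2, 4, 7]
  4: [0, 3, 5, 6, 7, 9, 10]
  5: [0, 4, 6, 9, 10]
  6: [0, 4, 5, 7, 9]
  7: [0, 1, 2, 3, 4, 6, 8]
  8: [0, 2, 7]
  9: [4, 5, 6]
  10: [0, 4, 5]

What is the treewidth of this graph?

3

A width-3 tree decomposition is:
Bags: B1 = {0, 4, 5, 6}  B2 = {0, 4, 6, 7}  B3 = {0, 3, 4, 7}  B4 = {4, 5, 6, 9}  B5 = {0, 2, 3, 7}  B6 = {0, 1, 2, 7}  B7 = {0, 2, 7, 8}  B8 = {0, 4, 5, 10}
Tree: B1–B2, B2–B3, B1–B4, B3–B5, B5–B6, B6–B7, B1–B8
The largest bag has 4 vertices, giving width 3; this decomposition certifies tw(G) ≤ 3. For the lower bound, the 4 vertices {0, 4, 5, 10} are pairwise adjacent, and any tree decomposition puts a clique entirely inside one bag — forcing width ≥ 3. Combining the bounds, tw(G) = 3.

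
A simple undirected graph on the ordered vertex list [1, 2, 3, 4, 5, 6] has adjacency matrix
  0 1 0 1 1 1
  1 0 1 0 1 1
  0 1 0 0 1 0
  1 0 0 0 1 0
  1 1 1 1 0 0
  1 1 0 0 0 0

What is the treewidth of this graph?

A width-2 tree decomposition is:
Bags: B1 = {1, 2, 5}  B2 = {1, 2, 6}  B3 = {2, 3, 5}  B4 = {1, 4, 5}
Tree: B1–B2, B1–B3, B1–B4
The largest bag has 3 vertices, giving width 2; this decomposition certifies tw(G) ≤ 2. Conversely, {1, 2, 5} is a clique of size 3, and the vertices of any clique must share a bag in every tree decomposition; so some bag has ≥ 3 vertices and tw(G) ≥ 2. Hence tw(G) = 2 exactly.

2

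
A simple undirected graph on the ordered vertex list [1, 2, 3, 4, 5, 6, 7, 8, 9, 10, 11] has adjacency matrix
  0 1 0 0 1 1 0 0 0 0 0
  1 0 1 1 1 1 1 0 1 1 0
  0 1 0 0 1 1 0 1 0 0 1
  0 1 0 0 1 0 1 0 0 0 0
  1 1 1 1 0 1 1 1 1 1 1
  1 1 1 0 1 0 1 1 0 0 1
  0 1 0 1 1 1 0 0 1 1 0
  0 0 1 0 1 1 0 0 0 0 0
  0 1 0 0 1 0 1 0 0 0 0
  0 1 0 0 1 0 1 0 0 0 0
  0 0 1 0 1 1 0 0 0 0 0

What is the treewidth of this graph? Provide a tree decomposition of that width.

Each bag holds 4 vertices, so the decomposition has width 3, which upper-bounds the treewidth. On the other hand G contains the 4-clique {3, 5, 6, 8}. A clique must lie in a single bag of any decomposition, so no decomposition can have width below 3. Combining the bounds, tw(G) = 3.

Treewidth 3.
Bags: B1 = {2, 4, 5, 7}  B2 = {2, 5, 6, 7}  B3 = {2, 3, 5, 6}  B4 = {1, 2, 5, 6}  B5 = {2, 5, 7, 9}  B6 = {3, 5, 6, 8}  B7 = {3, 5, 6, 11}  B8 = {2, 5, 7, 10}
Tree: B1–B2, B2–B3, B2–B4, B2–B5, B3–B6, B3–B7, B2–B8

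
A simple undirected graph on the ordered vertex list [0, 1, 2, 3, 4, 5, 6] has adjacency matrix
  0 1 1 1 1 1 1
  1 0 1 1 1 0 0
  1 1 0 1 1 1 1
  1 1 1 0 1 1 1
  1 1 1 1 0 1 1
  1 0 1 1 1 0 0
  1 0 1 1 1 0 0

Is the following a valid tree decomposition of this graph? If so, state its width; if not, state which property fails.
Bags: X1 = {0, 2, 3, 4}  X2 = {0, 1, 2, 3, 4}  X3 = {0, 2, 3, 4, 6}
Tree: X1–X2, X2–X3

No — vertex 5 appears in no bag.

A tree decomposition must satisfy three properties: every vertex lies in some bag; for every edge, both endpoints lie together in some bag; and for every vertex, the bags containing it form a connected subtree. Here vertex 5 appears in no bag, so the decomposition is invalid.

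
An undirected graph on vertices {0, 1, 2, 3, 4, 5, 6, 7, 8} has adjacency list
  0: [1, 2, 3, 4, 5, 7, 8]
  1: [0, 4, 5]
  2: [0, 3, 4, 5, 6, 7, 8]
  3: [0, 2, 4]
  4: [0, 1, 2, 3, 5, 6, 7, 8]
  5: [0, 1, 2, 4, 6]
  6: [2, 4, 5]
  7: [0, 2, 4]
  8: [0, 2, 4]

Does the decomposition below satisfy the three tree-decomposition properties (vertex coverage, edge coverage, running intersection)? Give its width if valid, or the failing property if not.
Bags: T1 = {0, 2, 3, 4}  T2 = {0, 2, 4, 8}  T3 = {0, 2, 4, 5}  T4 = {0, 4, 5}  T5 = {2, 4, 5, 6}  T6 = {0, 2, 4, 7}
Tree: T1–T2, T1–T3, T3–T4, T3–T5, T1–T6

A tree decomposition must satisfy three properties: every vertex lies in some bag; for every edge, both endpoints lie together in some bag; and for every vertex, the bags containing it form a connected subtree. Here vertex 1 appears in no bag, so the decomposition is invalid.

No — vertex 1 appears in no bag.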